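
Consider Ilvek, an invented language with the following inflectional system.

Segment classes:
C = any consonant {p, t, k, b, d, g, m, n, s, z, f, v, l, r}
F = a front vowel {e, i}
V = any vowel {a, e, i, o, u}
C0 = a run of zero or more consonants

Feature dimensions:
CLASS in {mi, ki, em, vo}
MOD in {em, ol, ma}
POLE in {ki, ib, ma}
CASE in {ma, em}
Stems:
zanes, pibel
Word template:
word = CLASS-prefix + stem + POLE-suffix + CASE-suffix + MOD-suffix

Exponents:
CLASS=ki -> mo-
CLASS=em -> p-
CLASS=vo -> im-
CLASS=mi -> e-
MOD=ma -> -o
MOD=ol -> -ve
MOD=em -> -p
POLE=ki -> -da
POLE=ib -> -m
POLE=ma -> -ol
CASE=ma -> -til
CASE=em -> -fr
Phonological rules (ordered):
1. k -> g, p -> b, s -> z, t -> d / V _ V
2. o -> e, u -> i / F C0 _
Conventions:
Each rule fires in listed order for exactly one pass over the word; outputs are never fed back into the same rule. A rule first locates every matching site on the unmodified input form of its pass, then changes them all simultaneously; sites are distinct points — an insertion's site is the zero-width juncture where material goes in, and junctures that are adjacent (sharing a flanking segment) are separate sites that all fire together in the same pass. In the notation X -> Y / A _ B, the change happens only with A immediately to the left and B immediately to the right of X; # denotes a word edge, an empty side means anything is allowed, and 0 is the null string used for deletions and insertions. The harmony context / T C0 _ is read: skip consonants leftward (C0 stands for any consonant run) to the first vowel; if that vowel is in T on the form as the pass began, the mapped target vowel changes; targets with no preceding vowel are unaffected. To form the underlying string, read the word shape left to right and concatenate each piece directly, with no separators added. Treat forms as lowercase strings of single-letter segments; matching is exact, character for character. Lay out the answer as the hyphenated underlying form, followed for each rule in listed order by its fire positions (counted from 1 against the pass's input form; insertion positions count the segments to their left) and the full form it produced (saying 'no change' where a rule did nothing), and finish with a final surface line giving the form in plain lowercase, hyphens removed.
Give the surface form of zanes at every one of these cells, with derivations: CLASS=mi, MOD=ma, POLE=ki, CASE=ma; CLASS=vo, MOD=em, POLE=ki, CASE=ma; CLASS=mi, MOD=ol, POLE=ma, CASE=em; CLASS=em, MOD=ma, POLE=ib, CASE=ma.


cell CLASS=mi, MOD=ma, POLE=ki, CASE=ma:
underlying: e-zanes-da-til-o
1. k -> g, p -> b, s -> z, t -> d / V _ V: fires at position(s) 9: ezanesdadilo
2. o -> e, u -> i / F C0 _: fires at position(s) 12: ezanesdadile
surface: ezanesdadile

cell CLASS=vo, MOD=em, POLE=ki, CASE=ma:
underlying: im-zanes-da-til-p
1. k -> g, p -> b, s -> z, t -> d / V _ V: fires at position(s) 10: imzanesdadilp
2. o -> e, u -> i / F C0 _: no change
surface: imzanesdadilp

cell CLASS=mi, MOD=ol, POLE=ma, CASE=em:
underlying: e-zanes-ol-fr-ve
1. k -> g, p -> b, s -> z, t -> d / V _ V: fires at position(s) 6: ezanezolfrve
2. o -> e, u -> i / F C0 _: fires at position(s) 7: ezanezelfrve
surface: ezanezelfrve

cell CLASS=em, MOD=ma, POLE=ib, CASE=ma:
underlying: p-zanes-m-til-o
1. k -> g, p -> b, s -> z, t -> d / V _ V: no change
2. o -> e, u -> i / F C0 _: fires at position(s) 11: pzanesmtile
surface: pzanesmtile


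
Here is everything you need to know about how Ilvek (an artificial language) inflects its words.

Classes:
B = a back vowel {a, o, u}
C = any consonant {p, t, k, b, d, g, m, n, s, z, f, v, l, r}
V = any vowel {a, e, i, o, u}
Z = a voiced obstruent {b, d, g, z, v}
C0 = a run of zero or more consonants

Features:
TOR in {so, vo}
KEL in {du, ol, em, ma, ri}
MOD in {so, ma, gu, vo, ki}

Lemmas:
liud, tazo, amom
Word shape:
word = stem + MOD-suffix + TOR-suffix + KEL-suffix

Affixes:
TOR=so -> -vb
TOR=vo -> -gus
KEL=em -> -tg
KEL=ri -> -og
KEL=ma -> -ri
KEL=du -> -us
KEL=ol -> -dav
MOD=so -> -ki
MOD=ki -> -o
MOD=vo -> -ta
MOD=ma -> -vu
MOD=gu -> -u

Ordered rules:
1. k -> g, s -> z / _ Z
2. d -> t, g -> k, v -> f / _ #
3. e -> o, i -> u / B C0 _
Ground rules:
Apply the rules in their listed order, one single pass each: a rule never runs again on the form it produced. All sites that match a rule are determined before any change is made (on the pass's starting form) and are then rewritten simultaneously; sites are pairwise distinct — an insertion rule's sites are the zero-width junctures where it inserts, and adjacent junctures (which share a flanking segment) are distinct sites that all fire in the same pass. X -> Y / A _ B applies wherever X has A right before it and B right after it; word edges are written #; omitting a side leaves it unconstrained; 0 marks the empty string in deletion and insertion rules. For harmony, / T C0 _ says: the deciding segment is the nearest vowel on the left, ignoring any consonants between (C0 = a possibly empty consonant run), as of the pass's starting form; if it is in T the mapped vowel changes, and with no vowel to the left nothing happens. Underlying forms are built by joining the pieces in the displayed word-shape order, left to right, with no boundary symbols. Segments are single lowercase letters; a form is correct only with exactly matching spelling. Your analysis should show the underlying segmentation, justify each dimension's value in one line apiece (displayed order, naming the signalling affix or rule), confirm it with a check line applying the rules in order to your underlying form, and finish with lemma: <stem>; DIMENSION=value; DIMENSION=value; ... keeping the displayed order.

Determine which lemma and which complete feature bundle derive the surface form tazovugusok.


underlying: tazo-vu-gus-og
TOR=vo - signalled by the affix -gus
KEL=ri - signalled by the affix -og
MOD=ma - signalled by the affix -vu
check: tazovugusog -> tazovugusog -> tazovugusok -> tazovugusok
lemma: tazo; TOR=vo; KEL=ri; MOD=ma


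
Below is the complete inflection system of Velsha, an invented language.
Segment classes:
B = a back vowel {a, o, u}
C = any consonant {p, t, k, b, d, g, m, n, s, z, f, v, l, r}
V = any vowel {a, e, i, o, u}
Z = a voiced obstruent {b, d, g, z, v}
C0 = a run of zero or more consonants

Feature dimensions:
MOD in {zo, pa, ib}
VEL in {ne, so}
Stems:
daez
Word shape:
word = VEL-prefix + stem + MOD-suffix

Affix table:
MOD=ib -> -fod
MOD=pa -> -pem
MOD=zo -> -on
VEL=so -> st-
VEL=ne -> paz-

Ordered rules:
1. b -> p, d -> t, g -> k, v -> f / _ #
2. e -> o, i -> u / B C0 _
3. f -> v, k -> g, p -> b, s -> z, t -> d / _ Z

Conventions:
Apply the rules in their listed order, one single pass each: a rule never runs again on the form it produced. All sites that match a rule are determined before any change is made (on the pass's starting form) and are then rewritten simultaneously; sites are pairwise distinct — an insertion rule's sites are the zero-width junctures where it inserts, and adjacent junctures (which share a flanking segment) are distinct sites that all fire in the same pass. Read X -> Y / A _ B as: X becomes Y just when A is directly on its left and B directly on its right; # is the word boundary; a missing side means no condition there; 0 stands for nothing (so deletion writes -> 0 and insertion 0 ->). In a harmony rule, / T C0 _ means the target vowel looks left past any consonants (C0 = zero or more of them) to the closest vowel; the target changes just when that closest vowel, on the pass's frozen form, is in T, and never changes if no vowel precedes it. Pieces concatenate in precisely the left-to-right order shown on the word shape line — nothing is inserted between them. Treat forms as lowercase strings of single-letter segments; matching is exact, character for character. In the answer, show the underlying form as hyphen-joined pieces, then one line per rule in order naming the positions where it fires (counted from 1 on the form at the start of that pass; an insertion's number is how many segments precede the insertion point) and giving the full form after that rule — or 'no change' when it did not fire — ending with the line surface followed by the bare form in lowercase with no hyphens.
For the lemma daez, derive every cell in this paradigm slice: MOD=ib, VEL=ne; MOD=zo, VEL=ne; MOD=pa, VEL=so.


cell MOD=ib, VEL=ne:
underlying: paz-daez-fod
1. b -> p, d -> t, g -> k, v -> f / _ #: fires at position(s) 10: pazdaezfot
2. e -> o, i -> u / B C0 _: fires at position(s) 6: pazdaozfot
3. f -> v, k -> g, p -> b, s -> z, t -> d / _ Z: no change
surface: pazdaozfot

cell MOD=zo, VEL=ne:
underlying: paz-daez-on
1. b -> p, d -> t, g -> k, v -> f / _ #: no change
2. e -> o, i -> u / B C0 _: fires at position(s) 6: pazdaozon
3. f -> v, k -> g, p -> b, s -> z, t -> d / _ Z: no change
surface: pazdaozon

cell MOD=pa, VEL=so:
underlying: st-daez-pem
1. b -> p, d -> t, g -> k, v -> f / _ #: no change
2. e -> o, i -> u / B C0 _: fires at position(s) 5: stdaozpem
3. f -> v, k -> g, p -> b, s -> z, t -> d / _ Z: fires at position(s) 2: sddaozpem
surface: sddaozpem


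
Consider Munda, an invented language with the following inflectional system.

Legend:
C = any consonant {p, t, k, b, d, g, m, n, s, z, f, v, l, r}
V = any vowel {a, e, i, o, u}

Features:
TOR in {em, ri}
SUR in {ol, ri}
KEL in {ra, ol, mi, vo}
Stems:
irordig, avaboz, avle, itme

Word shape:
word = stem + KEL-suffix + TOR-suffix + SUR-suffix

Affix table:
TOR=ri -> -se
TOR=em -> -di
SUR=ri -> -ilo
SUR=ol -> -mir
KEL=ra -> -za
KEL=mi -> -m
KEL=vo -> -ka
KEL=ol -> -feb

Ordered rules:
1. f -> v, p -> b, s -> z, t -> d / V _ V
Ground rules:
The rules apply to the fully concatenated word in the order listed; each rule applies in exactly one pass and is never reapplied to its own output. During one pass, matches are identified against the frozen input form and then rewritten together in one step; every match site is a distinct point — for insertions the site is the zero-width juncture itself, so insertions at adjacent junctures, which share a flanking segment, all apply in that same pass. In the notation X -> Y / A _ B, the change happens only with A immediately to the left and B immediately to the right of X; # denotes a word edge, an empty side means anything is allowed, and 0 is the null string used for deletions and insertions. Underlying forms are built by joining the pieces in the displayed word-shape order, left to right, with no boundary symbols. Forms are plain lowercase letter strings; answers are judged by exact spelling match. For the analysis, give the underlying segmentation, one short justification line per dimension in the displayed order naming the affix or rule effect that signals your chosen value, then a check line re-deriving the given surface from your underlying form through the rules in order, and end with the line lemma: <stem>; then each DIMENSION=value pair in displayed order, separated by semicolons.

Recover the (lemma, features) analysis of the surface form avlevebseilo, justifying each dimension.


underlying: avle-feb-se-ilo
TOR=ri - signalled by the affix -se
SUR=ri - signalled by the affix -ilo
KEL=ol - signalled by the affix -feb
check: avlefebseilo -> avlevebseilo
lemma: avle; TOR=ri; SUR=ri; KEL=ol


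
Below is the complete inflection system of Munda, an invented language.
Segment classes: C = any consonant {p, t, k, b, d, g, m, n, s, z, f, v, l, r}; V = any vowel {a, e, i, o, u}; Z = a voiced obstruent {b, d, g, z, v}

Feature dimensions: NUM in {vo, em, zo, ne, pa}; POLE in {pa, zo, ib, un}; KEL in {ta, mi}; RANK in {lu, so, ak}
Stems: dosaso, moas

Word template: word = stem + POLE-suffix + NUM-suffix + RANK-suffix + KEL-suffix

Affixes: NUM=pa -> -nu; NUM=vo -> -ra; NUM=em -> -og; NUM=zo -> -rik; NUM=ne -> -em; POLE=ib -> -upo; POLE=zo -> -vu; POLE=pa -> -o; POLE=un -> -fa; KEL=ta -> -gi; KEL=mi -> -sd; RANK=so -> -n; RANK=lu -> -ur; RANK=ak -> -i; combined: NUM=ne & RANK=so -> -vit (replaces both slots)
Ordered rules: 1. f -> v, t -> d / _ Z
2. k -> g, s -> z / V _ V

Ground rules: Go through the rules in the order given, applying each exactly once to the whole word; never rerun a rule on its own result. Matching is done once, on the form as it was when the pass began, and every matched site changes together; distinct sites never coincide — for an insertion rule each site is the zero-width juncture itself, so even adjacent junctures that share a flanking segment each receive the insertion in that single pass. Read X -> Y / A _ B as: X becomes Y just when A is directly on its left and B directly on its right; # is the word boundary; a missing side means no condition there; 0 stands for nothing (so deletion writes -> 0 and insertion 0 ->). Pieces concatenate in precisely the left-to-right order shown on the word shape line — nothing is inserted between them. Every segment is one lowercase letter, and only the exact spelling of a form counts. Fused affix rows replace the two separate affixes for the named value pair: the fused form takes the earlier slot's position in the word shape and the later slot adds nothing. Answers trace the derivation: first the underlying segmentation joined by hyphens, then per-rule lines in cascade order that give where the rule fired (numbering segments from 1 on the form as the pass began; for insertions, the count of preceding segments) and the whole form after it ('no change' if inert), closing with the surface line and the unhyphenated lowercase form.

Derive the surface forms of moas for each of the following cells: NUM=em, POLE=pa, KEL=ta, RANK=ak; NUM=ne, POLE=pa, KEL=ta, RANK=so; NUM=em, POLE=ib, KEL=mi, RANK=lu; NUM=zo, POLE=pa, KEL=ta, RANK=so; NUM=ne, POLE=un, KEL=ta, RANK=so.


cell NUM=em, POLE=pa, KEL=ta, RANK=ak:
underlying: moas-o-og-i-gi
1. f -> v, t -> d / _ Z: no change
2. k -> g, s -> z / V _ V: fires at position(s) 4: moazoogigi
surface: moazoogigi

cell NUM=ne, POLE=pa, KEL=ta, RANK=so:
underlying: moas-o-vit-gi
1. f -> v, t -> d / _ Z: fires at position(s) 8: moasovidgi
2. k -> g, s -> z / V _ V: fires at position(s) 4: moazovidgi
surface: moazovidgi

cell NUM=em, POLE=ib, KEL=mi, RANK=lu:
underlying: moas-upo-og-ur-sd
1. f -> v, t -> d / _ Z: no change
2. k -> g, s -> z / V _ V: fires at position(s) 4: moazupoogursd
surface: moazupoogursd

cell NUM=zo, POLE=pa, KEL=ta, RANK=so:
underlying: moas-o-rik-n-gi
1. f -> v, t -> d / _ Z: no change
2. k -> g, s -> z / V _ V: fires at position(s) 4: moazorikngi
surface: moazorikngi

cell NUM=ne, POLE=un, KEL=ta, RANK=so:
underlying: moas-fa-vit-gi
1. f -> v, t -> d / _ Z: fires at position(s) 9: moasfavidgi
2. k -> g, s -> z / V _ V: no change
surface: moasfavidgi


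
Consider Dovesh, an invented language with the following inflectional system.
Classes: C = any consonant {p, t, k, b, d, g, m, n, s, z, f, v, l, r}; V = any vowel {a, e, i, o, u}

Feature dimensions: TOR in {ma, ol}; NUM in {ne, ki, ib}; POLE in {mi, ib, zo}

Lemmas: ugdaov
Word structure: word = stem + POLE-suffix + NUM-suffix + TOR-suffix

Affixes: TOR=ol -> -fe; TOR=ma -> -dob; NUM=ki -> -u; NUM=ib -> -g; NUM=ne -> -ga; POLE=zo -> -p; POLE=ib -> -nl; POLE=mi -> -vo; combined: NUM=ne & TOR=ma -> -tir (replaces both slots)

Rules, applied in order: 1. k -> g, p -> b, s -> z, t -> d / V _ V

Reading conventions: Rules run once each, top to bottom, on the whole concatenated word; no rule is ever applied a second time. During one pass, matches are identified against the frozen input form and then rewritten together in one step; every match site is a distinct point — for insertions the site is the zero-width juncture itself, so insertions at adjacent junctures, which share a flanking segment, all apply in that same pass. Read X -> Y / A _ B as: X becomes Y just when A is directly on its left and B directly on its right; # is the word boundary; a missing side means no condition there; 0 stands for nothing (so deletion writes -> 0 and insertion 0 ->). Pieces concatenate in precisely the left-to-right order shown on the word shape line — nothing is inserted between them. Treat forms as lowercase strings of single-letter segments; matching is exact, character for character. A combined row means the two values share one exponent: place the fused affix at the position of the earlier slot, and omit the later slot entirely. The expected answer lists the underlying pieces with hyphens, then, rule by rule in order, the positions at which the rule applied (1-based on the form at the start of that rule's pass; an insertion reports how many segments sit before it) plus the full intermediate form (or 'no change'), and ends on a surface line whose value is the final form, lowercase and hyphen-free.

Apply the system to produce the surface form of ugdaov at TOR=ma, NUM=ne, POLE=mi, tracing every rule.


underlying: ugdaov-vo-tir
1. k -> g, p -> b, s -> z, t -> d / V _ V: fires at position(s) 9: ugdaovvodir
surface: ugdaovvodir


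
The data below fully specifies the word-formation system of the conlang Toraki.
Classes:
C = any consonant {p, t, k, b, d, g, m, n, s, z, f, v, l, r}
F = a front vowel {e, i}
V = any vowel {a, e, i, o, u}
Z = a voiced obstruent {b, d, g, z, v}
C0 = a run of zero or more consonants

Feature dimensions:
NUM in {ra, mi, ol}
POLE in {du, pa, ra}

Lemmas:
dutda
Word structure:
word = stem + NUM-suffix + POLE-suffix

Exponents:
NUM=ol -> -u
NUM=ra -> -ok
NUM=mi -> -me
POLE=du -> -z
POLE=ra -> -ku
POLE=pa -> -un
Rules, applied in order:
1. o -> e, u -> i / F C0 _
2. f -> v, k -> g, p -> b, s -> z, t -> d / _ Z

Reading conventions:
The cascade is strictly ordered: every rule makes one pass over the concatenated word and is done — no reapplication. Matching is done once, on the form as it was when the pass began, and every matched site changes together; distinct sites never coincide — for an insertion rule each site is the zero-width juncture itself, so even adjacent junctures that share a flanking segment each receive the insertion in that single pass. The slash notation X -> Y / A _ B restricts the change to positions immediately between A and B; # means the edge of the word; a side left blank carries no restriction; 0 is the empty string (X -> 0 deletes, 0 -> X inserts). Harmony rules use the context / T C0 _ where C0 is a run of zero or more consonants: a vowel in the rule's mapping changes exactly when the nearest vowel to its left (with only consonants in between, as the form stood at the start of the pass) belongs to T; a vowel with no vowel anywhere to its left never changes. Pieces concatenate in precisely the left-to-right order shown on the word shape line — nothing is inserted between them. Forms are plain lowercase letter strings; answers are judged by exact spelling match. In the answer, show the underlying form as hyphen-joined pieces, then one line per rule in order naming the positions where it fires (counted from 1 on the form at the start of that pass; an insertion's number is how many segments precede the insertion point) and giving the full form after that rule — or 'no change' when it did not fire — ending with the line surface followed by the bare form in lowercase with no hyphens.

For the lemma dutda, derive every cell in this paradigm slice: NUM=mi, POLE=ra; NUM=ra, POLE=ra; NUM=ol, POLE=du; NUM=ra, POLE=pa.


cell NUM=mi, POLE=ra:
underlying: dutda-me-ku
1. o -> e, u -> i / F C0 _: fires at position(s) 9: dutdameki
2. f -> v, k -> g, p -> b, s -> z, t -> d / _ Z: fires at position(s) 3: duddameki
surface: duddameki

cell NUM=ra, POLE=ra:
underlying: dutda-ok-ku
1. o -> e, u -> i / F C0 _: no change
2. f -> v, k -> g, p -> b, s -> z, t -> d / _ Z: fires at position(s) 3: duddaokku
surface: duddaokku

cell NUM=ol, POLE=du:
underlying: dutda-u-z
1. o -> e, u -> i / F C0 _: no change
2. f -> v, k -> g, p -> b, s -> z, t -> d / _ Z: fires at position(s) 3: duddauz
surface: duddauz

cell NUM=ra, POLE=pa:
underlying: dutda-ok-un
1. o -> e, u -> i / F C0 _: no change
2. f -> v, k -> g, p -> b, s -> z, t -> d / _ Z: fires at position(s) 3: duddaokun
surface: duddaokun


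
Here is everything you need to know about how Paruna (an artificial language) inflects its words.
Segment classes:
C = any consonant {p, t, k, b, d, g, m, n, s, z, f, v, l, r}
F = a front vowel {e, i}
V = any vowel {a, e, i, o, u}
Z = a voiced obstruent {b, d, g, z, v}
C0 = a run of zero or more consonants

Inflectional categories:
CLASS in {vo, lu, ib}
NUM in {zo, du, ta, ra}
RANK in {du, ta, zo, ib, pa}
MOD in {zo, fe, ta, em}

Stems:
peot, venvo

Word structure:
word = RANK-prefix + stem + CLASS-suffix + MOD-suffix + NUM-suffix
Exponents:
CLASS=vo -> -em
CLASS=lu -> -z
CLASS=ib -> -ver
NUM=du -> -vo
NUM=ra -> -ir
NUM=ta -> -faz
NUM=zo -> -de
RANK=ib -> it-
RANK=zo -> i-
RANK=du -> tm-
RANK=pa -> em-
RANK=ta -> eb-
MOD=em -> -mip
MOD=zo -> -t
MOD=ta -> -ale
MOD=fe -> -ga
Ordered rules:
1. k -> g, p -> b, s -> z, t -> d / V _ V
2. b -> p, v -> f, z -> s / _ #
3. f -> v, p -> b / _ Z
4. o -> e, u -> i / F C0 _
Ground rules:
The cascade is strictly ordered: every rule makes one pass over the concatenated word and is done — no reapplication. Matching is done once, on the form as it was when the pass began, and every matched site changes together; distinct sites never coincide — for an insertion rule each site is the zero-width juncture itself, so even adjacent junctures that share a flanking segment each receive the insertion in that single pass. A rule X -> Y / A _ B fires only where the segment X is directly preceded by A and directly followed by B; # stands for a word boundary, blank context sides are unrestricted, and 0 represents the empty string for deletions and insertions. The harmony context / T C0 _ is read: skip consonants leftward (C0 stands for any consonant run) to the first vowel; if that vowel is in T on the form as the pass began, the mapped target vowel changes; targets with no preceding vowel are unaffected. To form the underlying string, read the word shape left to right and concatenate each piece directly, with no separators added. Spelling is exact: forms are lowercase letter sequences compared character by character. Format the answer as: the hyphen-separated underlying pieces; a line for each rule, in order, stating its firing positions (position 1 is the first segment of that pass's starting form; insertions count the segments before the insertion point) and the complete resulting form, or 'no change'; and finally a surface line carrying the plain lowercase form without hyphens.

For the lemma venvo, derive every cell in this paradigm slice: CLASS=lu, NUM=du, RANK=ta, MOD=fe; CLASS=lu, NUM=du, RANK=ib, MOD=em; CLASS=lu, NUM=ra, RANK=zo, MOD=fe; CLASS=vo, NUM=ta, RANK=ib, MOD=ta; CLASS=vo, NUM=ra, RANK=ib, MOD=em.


cell CLASS=lu, NUM=du, RANK=ta, MOD=fe:
underlying: eb-venvo-z-ga-vo
1. k -> g, p -> b, s -> z, t -> d / V _ V: no change
2. b -> p, v -> f, z -> s / _ #: no change
3. f -> v, p -> b / _ Z: no change
4. o -> e, u -> i / F C0 _: fires at position(s) 7: ebvenvezgavo
surface: ebvenvezgavo

cell CLASS=lu, NUM=du, RANK=ib, MOD=em:
underlying: it-venvo-z-mip-vo
1. k -> g, p -> b, s -> z, t -> d / V _ V: no change
2. b -> p, v -> f, z -> s / _ #: no change
3. f -> v, p -> b / _ Z: fires at position(s) 11: itvenvozmibvo
4. o -> e, u -> i / F C0 _: fires at position(s) 7, 13: itvenvezmibve
surface: itvenvezmibve

cell CLASS=lu, NUM=ra, RANK=zo, MOD=fe:
underlying: i-venvo-z-ga-ir
1. k -> g, p -> b, s -> z, t -> d / V _ V: no change
2. b -> p, v -> f, z -> s / _ #: no change
3. f -> v, p -> b / _ Z: no change
4. o -> e, u -> i / F C0 _: fires at position(s) 6: ivenvezgair
surface: ivenvezgair

cell CLASS=vo, NUM=ta, RANK=ib, MOD=ta:
underlying: it-venvo-em-ale-faz
1. k -> g, p -> b, s -> z, t -> d / V _ V: no change
2. b -> p, v -> f, z -> s / _ #: fires at position(s) 15: itvenvoemalefas
3. f -> v, p -> b / _ Z: no change
4. o -> e, u -> i / F C0 _: fires at position(s) 7: itvenveemalefas
surface: itvenveemalefas

cell CLASS=vo, NUM=ra, RANK=ib, MOD=em:
underlying: it-venvo-em-mip-ir
1. k -> g, p -> b, s -> z, t -> d / V _ V: fires at position(s) 12: itvenvoemmibir
2. b -> p, v -> f, z -> s / _ #: no change
3. f -> v, p -> b / _ Z: no change
4. o -> e, u -> i / F C0 _: fires at position(s) 7: itvenveemmibir
surface: itvenveemmibir


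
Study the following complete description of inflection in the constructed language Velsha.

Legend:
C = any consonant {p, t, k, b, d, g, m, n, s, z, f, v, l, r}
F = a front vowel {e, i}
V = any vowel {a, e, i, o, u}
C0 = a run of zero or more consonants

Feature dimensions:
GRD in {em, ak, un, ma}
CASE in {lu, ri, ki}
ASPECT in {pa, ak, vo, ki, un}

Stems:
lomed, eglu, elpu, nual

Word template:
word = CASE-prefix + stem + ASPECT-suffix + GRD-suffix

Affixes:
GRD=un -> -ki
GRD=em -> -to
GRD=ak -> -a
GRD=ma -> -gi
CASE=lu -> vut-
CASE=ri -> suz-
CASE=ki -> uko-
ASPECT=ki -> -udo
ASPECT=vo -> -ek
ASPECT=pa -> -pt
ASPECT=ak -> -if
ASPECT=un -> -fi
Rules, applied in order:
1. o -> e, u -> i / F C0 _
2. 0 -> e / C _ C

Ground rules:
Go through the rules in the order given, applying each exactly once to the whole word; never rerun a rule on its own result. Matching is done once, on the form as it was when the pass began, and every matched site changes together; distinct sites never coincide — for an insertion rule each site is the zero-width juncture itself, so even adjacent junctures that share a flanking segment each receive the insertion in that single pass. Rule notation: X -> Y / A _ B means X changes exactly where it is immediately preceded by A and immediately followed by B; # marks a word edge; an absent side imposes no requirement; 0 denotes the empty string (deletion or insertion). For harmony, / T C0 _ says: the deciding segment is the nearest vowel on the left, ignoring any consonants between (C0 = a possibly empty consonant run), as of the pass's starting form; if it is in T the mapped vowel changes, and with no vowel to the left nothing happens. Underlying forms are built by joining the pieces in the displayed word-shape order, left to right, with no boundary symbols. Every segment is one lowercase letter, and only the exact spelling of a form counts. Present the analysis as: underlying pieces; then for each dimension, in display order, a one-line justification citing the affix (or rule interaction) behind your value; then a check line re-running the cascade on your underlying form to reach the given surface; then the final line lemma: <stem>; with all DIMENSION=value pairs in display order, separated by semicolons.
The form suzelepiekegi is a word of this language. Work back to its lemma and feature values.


underlying: suz-elpu-ek-gi
GRD=ma - signalled by the affix -gi
CASE=ri - signalled by the affix suz-
ASPECT=vo - signalled by the affix -ek
check: suzelpuekgi -> suzelpiekgi -> suzelepiekegi
lemma: elpu; GRD=ma; CASE=ri; ASPECT=vo


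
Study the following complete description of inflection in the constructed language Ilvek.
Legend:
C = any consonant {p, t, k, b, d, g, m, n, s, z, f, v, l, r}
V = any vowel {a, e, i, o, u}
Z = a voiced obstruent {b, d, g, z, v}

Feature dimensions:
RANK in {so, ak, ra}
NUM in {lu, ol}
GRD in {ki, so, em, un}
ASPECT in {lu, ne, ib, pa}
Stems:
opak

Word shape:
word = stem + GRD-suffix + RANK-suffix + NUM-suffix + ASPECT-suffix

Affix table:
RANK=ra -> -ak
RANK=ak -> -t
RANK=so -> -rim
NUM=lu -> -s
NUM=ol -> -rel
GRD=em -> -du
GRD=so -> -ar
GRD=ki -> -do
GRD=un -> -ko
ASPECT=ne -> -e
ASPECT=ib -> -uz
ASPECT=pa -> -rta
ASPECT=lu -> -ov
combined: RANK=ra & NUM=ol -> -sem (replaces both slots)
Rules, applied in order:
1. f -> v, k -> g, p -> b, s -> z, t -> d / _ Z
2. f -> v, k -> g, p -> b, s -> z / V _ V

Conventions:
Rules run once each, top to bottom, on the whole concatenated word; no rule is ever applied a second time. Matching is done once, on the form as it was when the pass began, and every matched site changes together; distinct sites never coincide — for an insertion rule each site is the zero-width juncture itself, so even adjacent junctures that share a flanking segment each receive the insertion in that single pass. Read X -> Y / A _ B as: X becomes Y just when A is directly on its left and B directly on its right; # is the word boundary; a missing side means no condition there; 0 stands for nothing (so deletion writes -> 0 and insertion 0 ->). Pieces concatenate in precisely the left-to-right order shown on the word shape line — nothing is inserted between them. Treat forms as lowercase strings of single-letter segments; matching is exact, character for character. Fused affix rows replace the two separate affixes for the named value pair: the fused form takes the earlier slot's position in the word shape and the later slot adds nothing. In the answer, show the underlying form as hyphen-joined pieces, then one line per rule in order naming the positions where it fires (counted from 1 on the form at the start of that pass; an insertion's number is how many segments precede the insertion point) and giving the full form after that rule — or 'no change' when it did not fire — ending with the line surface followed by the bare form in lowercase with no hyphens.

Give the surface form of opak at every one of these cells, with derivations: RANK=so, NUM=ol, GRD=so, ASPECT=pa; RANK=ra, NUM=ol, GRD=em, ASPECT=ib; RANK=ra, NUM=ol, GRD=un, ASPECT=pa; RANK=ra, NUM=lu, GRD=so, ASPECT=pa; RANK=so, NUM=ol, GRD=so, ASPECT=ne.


cell RANK=so, NUM=ol, GRD=so, ASPECT=pa:
underlying: opak-ar-rim-rel-rta
1. f -> v, k -> g, p -> b, s -> z, t -> d / _ Z: no change
2. f -> v, k -> g, p -> b, s -> z / V _ V: fires at position(s) 2, 4: obagarrimrelrta
surface: obagarrimrelrta

cell RANK=ra, NUM=ol, GRD=em, ASPECT=ib:
underlying: opak-du-sem-uz
1. f -> v, k -> g, p -> b, s -> z, t -> d / _ Z: fires at position(s) 4: opagdusemuz
2. f -> v, k -> g, p -> b, s -> z / V _ V: fires at position(s) 2, 7: obagduzemuz
surface: obagduzemuz

cell RANK=ra, NUM=ol, GRD=un, ASPECT=pa:
underlying: opak-ko-sem-rta
1. f -> v, k -> g, p -> b, s -> z, t -> d / _ Z: no change
2. f -> v, k -> g, p -> b, s -> z / V _ V: fires at position(s) 2, 7: obakkozemrta
surface: obakkozemrta

cell RANK=ra, NUM=lu, GRD=so, ASPECT=pa:
underlying: opak-ar-ak-s-rta
1. f -> v, k -> g, p -> b, s -> z, t -> d / _ Z: no change
2. f -> v, k -> g, p -> b, s -> z / V _ V: fires at position(s) 2, 4: obagaraksrta
surface: obagaraksrta

cell RANK=so, NUM=ol, GRD=so, ASPECT=ne:
underlying: opak-ar-rim-rel-e
1. f -> v, k -> g, p -> b, s -> z, t -> d / _ Z: no change
2. f -> v, k -> g, p -> b, s -> z / V _ V: fires at position(s) 2, 4: obagarrimrele
surface: obagarrimrele


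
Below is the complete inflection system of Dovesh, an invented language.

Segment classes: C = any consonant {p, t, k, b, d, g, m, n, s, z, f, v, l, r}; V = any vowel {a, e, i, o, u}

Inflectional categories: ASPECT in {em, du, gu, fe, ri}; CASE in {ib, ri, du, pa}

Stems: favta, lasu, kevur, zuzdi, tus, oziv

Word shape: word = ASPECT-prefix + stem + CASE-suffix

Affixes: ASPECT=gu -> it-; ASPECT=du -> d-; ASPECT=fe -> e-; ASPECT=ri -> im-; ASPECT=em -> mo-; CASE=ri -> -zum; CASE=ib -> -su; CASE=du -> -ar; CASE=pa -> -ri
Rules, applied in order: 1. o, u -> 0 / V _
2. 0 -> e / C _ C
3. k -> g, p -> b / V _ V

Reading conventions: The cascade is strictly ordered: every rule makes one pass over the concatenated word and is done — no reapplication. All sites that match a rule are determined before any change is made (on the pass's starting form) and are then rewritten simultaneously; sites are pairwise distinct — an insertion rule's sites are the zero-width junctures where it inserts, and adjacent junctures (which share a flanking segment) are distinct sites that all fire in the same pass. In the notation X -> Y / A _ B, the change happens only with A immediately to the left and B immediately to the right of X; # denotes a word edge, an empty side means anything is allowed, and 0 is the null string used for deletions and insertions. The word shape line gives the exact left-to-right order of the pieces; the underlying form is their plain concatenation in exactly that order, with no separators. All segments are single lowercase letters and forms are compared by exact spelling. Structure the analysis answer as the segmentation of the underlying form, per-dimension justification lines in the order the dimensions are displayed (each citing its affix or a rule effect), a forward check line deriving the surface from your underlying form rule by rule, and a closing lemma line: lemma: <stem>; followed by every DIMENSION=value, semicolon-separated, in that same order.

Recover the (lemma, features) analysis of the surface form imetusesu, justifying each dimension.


underlying: im-tus-su
ASPECT=ri - signalled by the affix im-
CASE=ib - signalled by the affix -su
check: imtussu -> imtussu -> imetusesu -> imetusesu
lemma: tus; ASPECT=ri; CASE=ib


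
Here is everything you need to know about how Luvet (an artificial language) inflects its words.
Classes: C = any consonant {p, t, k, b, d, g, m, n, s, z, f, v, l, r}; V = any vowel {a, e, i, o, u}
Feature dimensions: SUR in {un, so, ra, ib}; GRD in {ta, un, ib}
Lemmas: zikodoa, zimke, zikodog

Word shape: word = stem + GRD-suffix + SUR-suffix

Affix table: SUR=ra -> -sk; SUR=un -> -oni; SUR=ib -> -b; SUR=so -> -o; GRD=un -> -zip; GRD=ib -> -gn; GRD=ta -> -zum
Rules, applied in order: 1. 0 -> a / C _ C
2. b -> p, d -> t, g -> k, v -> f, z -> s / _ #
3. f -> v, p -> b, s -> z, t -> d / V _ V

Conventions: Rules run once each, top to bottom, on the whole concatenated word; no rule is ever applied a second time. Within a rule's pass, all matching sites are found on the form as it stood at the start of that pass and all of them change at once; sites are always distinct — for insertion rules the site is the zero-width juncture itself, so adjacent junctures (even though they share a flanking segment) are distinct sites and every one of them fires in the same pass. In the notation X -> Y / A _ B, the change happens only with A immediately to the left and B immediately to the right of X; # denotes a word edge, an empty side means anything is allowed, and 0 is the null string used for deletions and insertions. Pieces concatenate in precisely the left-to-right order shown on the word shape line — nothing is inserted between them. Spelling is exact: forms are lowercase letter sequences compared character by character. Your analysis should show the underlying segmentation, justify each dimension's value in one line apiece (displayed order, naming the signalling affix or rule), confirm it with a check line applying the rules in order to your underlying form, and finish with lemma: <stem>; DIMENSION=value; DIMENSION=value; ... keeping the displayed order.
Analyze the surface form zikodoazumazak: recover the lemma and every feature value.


underlying: zikodoa-zum-sk
SUR=ra - signalled by the affix -sk
GRD=ta - signalled by the affix -zum
check: zikodoazumsk -> zikodoazumasak -> zikodoazumasak -> zikodoazumazak
lemma: zikodoa; SUR=ra; GRD=ta


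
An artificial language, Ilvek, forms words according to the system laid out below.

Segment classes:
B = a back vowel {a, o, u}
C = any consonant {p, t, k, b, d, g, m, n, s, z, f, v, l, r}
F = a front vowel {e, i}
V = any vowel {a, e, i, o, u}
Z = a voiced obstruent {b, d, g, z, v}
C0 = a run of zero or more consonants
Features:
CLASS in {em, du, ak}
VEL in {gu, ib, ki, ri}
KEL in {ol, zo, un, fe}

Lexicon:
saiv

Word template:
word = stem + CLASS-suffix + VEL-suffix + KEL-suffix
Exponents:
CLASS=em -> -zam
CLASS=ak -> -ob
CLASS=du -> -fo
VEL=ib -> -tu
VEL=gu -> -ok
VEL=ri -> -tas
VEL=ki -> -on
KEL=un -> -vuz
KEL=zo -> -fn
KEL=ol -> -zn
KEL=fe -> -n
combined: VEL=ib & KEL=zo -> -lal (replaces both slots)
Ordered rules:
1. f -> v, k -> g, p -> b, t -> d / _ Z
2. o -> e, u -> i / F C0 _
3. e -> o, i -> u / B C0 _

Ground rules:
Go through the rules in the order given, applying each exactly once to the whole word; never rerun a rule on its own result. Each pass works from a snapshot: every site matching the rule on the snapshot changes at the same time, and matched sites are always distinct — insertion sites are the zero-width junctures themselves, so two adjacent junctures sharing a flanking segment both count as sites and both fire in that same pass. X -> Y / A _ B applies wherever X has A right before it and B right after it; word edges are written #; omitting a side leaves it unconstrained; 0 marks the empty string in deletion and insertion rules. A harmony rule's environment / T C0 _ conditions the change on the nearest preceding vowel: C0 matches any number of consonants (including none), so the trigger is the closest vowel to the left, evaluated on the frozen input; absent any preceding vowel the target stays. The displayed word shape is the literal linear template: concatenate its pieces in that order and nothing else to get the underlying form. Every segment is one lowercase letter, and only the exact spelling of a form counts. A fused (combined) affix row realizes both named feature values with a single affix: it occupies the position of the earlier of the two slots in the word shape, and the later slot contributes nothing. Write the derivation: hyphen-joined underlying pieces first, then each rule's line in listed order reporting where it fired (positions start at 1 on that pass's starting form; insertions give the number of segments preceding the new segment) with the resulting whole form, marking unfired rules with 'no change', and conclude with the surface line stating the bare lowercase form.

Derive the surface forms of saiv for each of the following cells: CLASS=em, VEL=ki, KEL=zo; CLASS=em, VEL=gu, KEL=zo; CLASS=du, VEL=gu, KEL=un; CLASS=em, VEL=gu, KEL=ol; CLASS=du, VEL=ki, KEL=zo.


cell CLASS=em, VEL=ki, KEL=zo:
underlying: saiv-zam-on-fn
1. f -> v, k -> g, p -> b, t -> d / _ Z: no change
2. o -> e, u -> i / F C0 _: no change
3. e -> o, i -> u / B C0 _: fires at position(s) 3: sauvzamonfn
surface: sauvzamonfn

cell CLASS=em, VEL=gu, KEL=zo:
underlying: saiv-zam-ok-fn
1. f -> v, k -> g, p -> b, t -> d / _ Z: no change
2. o -> e, u -> i / F C0 _: no change
3. e -> o, i -> u / B C0 _: fires at position(s) 3: sauvzamokfn
surface: sauvzamokfn

cell CLASS=du, VEL=gu, KEL=un:
underlying: saiv-fo-ok-vuz
1. f -> v, k -> g, p -> b, t -> d / _ Z: fires at position(s) 8: saivfoogvuz
2. o -> e, u -> i / F C0 _: fires at position(s) 6: saivfeogvuz
3. e -> o, i -> u / B C0 _: fires at position(s) 3: sauvfeogvuz
surface: sauvfeogvuz

cell CLASS=em, VEL=gu, KEL=ol:
underlying: saiv-zam-ok-zn
1. f -> v, k -> g, p -> b, t -> d / _ Z: fires at position(s) 9: saivzamogzn
2. o -> e, u -> i / F C0 _: no change
3. e -> o, i -> u / B C0 _: fires at position(s) 3: sauvzamogzn
surface: sauvzamogzn

cell CLASS=du, VEL=ki, KEL=zo:
underlying: saiv-fo-on-fn
1. f -> v, k -> g, p -> b, t -> d / _ Z: no change
2. o -> e, u -> i / F C0 _: fires at position(s) 6: saivfeonfn
3. e -> o, i -> u / B C0 _: fires at position(s) 3: sauvfeonfn
surface: sauvfeonfn


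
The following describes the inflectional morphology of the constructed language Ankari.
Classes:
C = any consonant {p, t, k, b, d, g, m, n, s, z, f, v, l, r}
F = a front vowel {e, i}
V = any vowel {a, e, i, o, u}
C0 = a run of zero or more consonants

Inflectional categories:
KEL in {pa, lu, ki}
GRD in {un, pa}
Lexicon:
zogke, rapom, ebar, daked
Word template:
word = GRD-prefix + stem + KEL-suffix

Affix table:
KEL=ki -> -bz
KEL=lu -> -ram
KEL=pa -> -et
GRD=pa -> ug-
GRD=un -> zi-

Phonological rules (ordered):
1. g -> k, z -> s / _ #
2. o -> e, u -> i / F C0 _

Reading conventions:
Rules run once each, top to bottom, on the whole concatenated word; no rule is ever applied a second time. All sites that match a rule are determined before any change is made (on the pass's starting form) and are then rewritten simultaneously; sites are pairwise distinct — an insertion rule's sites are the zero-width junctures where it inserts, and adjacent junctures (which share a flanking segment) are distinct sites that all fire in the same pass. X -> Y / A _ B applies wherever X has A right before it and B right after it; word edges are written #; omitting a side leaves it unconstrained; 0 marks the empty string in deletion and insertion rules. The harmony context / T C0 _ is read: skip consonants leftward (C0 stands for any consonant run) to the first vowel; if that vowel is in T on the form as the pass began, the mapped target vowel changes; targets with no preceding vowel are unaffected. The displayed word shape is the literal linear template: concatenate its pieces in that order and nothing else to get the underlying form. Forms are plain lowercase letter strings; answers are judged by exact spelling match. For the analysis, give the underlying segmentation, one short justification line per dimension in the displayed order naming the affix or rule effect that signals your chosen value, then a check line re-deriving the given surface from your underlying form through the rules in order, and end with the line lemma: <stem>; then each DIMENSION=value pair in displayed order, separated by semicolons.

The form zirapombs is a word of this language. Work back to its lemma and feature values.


underlying: zi-rapom-bz
KEL=ki - signalled by the affix -bz
GRD=un - signalled by the affix zi-
check: zirapombz -> zirapombs -> zirapombs
lemma: rapom; KEL=ki; GRD=un
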